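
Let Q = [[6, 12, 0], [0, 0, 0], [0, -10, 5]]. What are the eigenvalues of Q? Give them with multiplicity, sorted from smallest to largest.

Characteristic polynomial: p(λ) = λ^3 - 11λ^2 + 30λ = λ(λ - 6)(λ - 5).
Roots (with multiplicity): 0, 5, 6.

0, 5, 6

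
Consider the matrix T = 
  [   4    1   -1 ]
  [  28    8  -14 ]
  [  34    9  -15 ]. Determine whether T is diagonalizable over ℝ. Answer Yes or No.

Characteristic polynomial: p(μ) = μ^3 + 3μ^2 - 16μ + 12 = (μ - 2)(μ - 1)(μ + 6).
All 3 eigenvalues are distinct, so T is diagonalizable.

Yes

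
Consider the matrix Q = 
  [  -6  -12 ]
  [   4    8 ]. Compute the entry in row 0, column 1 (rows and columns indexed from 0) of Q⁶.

Characteristic polynomial: t^2 - 2t = t(t - 2), so the eigenvalues are 0, 2.
t=0: eigenvector (2, -1).
t=2: eigenvector (-3, 2).
P = [[2, -3], [-1, 2]], D = diag(0, 2), P⁻¹ = [[2, 3], [1, 2]].
Q⁶ = P·diag(0, 64)·P⁻¹ = [[-192, -384], [128, 256]].
The requested entry is -384.

-384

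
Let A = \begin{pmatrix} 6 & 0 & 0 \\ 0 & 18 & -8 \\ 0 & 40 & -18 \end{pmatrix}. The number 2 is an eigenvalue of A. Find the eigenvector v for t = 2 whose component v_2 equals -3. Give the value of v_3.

-6

A − 2I = [[4, 0, 0], [0, 16, -8], [0, 40, -20]].
Solving (A − 2I)v = 0 gives the eigenspace spanned by (0, -3, -6).
With v_2 = -3, v = (0, -3, -6), so v_3 = -6.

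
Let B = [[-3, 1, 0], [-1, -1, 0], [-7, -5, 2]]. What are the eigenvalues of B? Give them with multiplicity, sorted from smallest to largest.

-2, -2, 2

Characteristic polynomial: p(λ) = λ^3 + 2λ^2 - 4λ - 8 = (λ - 2)(λ + 2)^2.
Roots (with multiplicity): -2, -2, 2.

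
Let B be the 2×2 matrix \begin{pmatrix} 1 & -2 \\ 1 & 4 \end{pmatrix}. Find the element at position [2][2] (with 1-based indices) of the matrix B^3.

Characteristic polynomial: λ^2 - 5λ + 6 = (λ - 3)(λ - 2), so the eigenvalues are 2, 3.
λ=3: eigenvector (1, -1).
λ=2: eigenvector (2, -1).
P = [[1, 2], [-1, -1]], D = diag(3, 2), P⁻¹ = [[-1, -2], [1, 1]].
B³ = P·diag(27, 8)·P⁻¹ = [[-11, -38], [19, 46]].
The requested entry is 46.

46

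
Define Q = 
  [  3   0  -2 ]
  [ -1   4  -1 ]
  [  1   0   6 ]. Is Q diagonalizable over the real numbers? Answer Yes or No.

No

Characteristic polynomial: p(λ) = λ^3 - 13λ^2 + 56λ - 80 = (λ - 5)(λ - 4)^2.
λ = 4 has algebraic multiplicity 2; rank(Q − 4I) = 2, so geometric multiplicity = 1.
Geometric multiplicity < algebraic multiplicity, so Q is not diagonalizable.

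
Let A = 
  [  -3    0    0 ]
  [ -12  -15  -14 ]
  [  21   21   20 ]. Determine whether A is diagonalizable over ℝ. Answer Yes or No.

Characteristic polynomial: p(λ) = λ^3 - 2λ^2 - 21λ - 18 = (λ - 6)(λ + 1)(λ + 3).
All 3 eigenvalues are distinct, so A is diagonalizable.

Yes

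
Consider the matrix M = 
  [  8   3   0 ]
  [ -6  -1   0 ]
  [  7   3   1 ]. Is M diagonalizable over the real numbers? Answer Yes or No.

Characteristic polynomial: p(μ) = μ^3 - 8μ^2 + 17μ - 10 = (μ - 5)(μ - 2)(μ - 1).
All 3 eigenvalues are distinct, so M is diagonalizable.

Yes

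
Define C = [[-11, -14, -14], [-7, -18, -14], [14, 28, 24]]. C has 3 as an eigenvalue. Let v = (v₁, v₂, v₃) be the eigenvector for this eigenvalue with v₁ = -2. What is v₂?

C − 3I = [[-14, -14, -14], [-7, -21, -14], [14, 28, 21]].
Solving (C − 3I)v = 0 gives the eigenspace spanned by (-2, -2, 4).
With v₁ = -2, v = (-2, -2, 4), so v₂ = -2.

-2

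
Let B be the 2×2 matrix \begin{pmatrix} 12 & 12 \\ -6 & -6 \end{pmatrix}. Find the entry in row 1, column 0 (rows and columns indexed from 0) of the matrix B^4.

Characteristic polynomial: r^2 - 6r = r(r - 6), so the eigenvalues are 0, 6.
r=0: eigenvector (-1, 1).
r=6: eigenvector (-2, 1).
P = [[-1, -2], [1, 1]], D = diag(0, 6), P⁻¹ = [[1, 2], [-1, -1]].
B⁴ = P·diag(0, 1296)·P⁻¹ = [[2592, 2592], [-1296, -1296]].
The requested entry is -1296.

-1296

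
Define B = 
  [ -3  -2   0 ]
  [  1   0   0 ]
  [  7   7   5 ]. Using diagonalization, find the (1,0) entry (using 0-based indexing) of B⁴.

-15

Characteristic polynomial: r^3 - 2r^2 - 13r - 10 = (r - 5)(r + 1)(r + 2), so the eigenvalues are -2, -1, 5.
r=-1: eigenvector (-1, 1, 0).
r=-2: eigenvector (2, -1, -1).
r=5: eigenvector (0, 0, 1).
P = [[-1, 2, 0], [1, -1, 0], [0, -1, 1]], D = diag(-1, -2, 5), P⁻¹ = [[1, 2, 0], [1, 1, 0], [1, 1, 1]].
B⁴ = P·diag(1, 16, 625)·P⁻¹ = [[31, 30, 0], [-15, -14, 0], [609, 609, 625]].
The requested entry is -15.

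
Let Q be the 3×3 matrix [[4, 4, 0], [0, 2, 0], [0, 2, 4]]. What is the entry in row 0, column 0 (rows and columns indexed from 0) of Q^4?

Characteristic polynomial: μ^3 - 10μ^2 + 32μ - 32 = (μ - 4)^2(μ - 2), so the eigenvalues are 2, 4, 4.
μ=4: eigenvector (1, 0, 0).
μ=2: eigenvector (-2, 1, -1).
μ=4: eigenvector (0, 0, 1).
P = [[1, -2, 0], [0, 1, 0], [0, -1, 1]], D = diag(4, 2, 4), P⁻¹ = [[1, 2, 0], [0, 1, 0], [0, 1, 1]].
Q⁴ = P·diag(256, 16, 256)·P⁻¹ = [[256, 480, 0], [0, 16, 0], [0, 240, 256]].
The requested entry is 256.

256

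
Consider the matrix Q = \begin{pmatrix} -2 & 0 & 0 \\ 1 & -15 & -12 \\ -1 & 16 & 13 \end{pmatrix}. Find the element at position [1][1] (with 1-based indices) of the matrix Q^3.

Characteristic polynomial: μ^3 + 4μ^2 + μ - 6 = (μ - 1)(μ + 2)(μ + 3), so the eigenvalues are -3, -2, 1.
μ=-2: eigenvector (1, 1, -1).
μ=1: eigenvector (0, -3, 4).
μ=-3: eigenvector (0, 1, -1).
P = [[1, 0, 0], [1, -3, 1], [-1, 4, -1]], D = diag(-2, 1, -3), P⁻¹ = [[1, 0, 0], [0, 1, 1], [-1, 4, 3]].
Q³ = P·diag(-8, 1, -27)·P⁻¹ = [[-8, 0, 0], [19, -111, -84], [-19, 112, 85]].
The requested entry is -8.

-8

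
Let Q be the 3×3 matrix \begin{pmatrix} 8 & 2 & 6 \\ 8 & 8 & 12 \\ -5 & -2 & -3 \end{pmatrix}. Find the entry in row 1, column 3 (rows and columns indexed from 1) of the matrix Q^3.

378

Characteristic polynomial: s^3 - 13s^2 + 54s - 72 = (s - 6)(s - 4)(s - 3), so the eigenvalues are 3, 4, 6.
s=4: eigenvector (1, 1, -1).
s=6: eigenvector (1, 2, -1).
s=3: eigenvector (-2, -4, 3).
P = [[1, 1, -2], [1, 2, -4], [-1, -1, 3]], D = diag(4, 6, 3), P⁻¹ = [[2, -1, 0], [1, 1, 2], [1, 0, 1]].
Q³ = P·diag(64, 216, 27)·P⁻¹ = [[290, 152, 378], [452, 368, 756], [-263, -152, -351]].
The requested entry is 378.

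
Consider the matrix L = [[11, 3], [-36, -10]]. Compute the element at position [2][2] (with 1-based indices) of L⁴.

Characteristic polynomial: s^2 - s - 2 = (s - 2)(s + 1), so the eigenvalues are -1, 2.
s=2: eigenvector (1, -3).
s=-1: eigenvector (-1, 4).
P = [[1, -1], [-3, 4]], D = diag(2, -1), P⁻¹ = [[4, 1], [3, 1]].
L⁴ = P·diag(16, 1)·P⁻¹ = [[61, 15], [-180, -44]].
The requested entry is -44.

-44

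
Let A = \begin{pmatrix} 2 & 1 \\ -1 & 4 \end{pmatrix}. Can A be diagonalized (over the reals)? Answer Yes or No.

No

Characteristic polynomial: p(μ) = μ^2 - 6μ + 9 = (μ - 3)^2.
μ = 3 has algebraic multiplicity 2; rank(A − 3I) = 1, so geometric multiplicity = 1.
Geometric multiplicity < algebraic multiplicity, so A is not diagonalizable.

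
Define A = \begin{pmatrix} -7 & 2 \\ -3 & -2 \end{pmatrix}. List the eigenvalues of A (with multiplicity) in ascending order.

-5, -4

Characteristic polynomial: p(μ) = μ^2 + 9μ + 20 = (μ + 4)(μ + 5).
Roots (with multiplicity): -5, -4.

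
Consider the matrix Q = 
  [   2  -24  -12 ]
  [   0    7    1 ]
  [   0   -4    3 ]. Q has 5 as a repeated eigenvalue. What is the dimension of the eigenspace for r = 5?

1

Q − 5I = [[-3, -24, -12], [0, 2, 1], [0, -4, -2]].
This matrix has rank 2, so its null space has dimension 3 − 2 = 1.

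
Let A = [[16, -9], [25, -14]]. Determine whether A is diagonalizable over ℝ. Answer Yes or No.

Characteristic polynomial: p(t) = t^2 - 2t + 1 = (t - 1)^2.
t = 1 has algebraic multiplicity 2; rank(A − 1I) = 1, so geometric multiplicity = 1.
Geometric multiplicity < algebraic multiplicity, so A is not diagonalizable.

No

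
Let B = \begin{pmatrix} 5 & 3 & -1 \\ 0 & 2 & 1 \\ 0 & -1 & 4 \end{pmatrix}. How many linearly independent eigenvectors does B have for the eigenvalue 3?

1

B − 3I = [[2, 3, -1], [0, -1, 1], [0, -1, 1]].
This matrix has rank 2, so its null space has dimension 3 − 2 = 1.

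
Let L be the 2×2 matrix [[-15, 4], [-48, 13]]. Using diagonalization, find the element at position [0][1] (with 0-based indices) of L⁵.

244

Characteristic polynomial: s^2 + 2s - 3 = (s - 1)(s + 3), so the eigenvalues are -3, 1.
s=-3: eigenvector (1, 3).
s=1: eigenvector (1, 4).
P = [[1, 1], [3, 4]], D = diag(-3, 1), P⁻¹ = [[4, -1], [-3, 1]].
L⁵ = P·diag(-243, 1)·P⁻¹ = [[-975, 244], [-2928, 733]].
The requested entry is 244.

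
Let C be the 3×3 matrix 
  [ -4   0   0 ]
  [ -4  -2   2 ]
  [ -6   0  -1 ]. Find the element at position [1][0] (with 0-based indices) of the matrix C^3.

Characteristic polynomial: r^3 + 7r^2 + 14r + 8 = (r + 1)(r + 2)(r + 4), so the eigenvalues are -4, -2, -1.
r=-4: eigenvector (1, 0, 2).
r=-2: eigenvector (0, 1, 0).
r=-1: eigenvector (0, 2, 1).
P = [[1, 0, 0], [0, 1, 2], [2, 0, 1]], D = diag(-4, -2, -1), P⁻¹ = [[1, 0, 0], [4, 1, -2], [-2, 0, 1]].
C³ = P·diag(-64, -8, -1)·P⁻¹ = [[-64, 0, 0], [-28, -8, 14], [-126, 0, -1]].
The requested entry is -28.

-28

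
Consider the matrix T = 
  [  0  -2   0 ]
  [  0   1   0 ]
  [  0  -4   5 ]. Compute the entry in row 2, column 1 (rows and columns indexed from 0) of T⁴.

-624

Characteristic polynomial: λ^3 - 6λ^2 + 5λ = λ(λ - 5)(λ - 1), so the eigenvalues are 0, 1, 5.
λ=0: eigenvector (1, 0, 0).
λ=1: eigenvector (-2, 1, 1).
λ=5: eigenvector (0, 0, 1).
P = [[1, -2, 0], [0, 1, 0], [0, 1, 1]], D = diag(0, 1, 5), P⁻¹ = [[1, 2, 0], [0, 1, 0], [0, -1, 1]].
T⁴ = P·diag(0, 1, 625)·P⁻¹ = [[0, -2, 0], [0, 1, 0], [0, -624, 625]].
The requested entry is -624.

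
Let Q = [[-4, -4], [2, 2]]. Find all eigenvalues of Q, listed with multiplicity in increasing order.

-2, 0

Characteristic polynomial: p(r) = r^2 + 2r = r(r + 2).
Roots (with multiplicity): -2, 0.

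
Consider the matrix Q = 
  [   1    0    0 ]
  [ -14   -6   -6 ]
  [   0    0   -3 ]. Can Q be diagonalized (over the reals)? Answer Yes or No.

Characteristic polynomial: p(t) = t^3 + 8t^2 + 9t - 18 = (t - 1)(t + 3)(t + 6).
All 3 eigenvalues are distinct, so Q is diagonalizable.

Yes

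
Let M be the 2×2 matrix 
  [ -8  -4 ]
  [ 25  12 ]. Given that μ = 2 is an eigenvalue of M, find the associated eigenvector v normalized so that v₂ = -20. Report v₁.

8

M − 2I = [[-10, -4], [25, 10]].
Solving (M − 2I)v = 0 gives the eigenspace spanned by (8, -20).
With v₂ = -20, v = (8, -20), so v₁ = 8.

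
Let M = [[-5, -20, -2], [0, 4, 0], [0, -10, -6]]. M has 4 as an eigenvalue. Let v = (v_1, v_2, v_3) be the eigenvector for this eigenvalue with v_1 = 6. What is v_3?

3

M − 4I = [[-9, -20, -2], [0, 0, 0], [0, -10, -10]].
Solving (M − 4I)v = 0 gives the eigenspace spanned by (6, -3, 3).
With v_1 = 6, v = (6, -3, 3), so v_3 = 3.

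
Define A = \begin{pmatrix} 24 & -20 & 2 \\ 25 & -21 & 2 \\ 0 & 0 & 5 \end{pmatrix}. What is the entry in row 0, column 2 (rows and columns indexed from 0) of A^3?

Characteristic polynomial: t^3 - 8t^2 + 11t + 20 = (t - 5)(t - 4)(t + 1), so the eigenvalues are -1, 4, 5.
t=4: eigenvector (1, 1, 0).
t=-1: eigenvector (4, 5, 0).
t=5: eigenvector (2, 2, 1).
P = [[1, 4, 2], [1, 5, 2], [0, 0, 1]], D = diag(4, -1, 5), P⁻¹ = [[5, -4, -2], [-1, 1, 0], [0, 0, 1]].
A³ = P·diag(64, -1, 125)·P⁻¹ = [[324, -260, 122], [325, -261, 122], [0, 0, 125]].
The requested entry is 122.

122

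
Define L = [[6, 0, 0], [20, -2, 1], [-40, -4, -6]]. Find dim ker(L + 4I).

L + 4I = [[10, 0, 0], [20, 2, 1], [-40, -4, -2]].
This matrix has rank 2, so its null space has dimension 3 − 2 = 1.

1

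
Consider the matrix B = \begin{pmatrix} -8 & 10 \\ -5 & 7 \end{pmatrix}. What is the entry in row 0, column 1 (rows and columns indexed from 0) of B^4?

-130

Characteristic polynomial: r^2 + r - 6 = (r - 2)(r + 3), so the eigenvalues are -3, 2.
r=-3: eigenvector (-2, -1).
r=2: eigenvector (1, 1).
P = [[-2, 1], [-1, 1]], D = diag(-3, 2), P⁻¹ = [[-1, 1], [-1, 2]].
B⁴ = P·diag(81, 16)·P⁻¹ = [[146, -130], [65, -49]].
The requested entry is -130.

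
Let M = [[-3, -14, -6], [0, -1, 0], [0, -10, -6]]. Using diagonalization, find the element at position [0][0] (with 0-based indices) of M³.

Characteristic polynomial: t^3 + 10t^2 + 27t + 18 = (t + 1)(t + 3)(t + 6), so the eigenvalues are -6, -3, -1.
t=-1: eigenvector (-1, 1, -2).
t=-3: eigenvector (1, 0, 0).
t=-6: eigenvector (2, 0, 1).
P = [[-1, 1, 2], [1, 0, 0], [-2, 0, 1]], D = diag(-1, -3, -6), P⁻¹ = [[0, 1, 0], [1, -3, -2], [0, 2, 1]].
M³ = P·diag(-1, -27, -216)·P⁻¹ = [[-27, -782, -378], [0, -1, 0], [0, -430, -216]].
The requested entry is -27.

-27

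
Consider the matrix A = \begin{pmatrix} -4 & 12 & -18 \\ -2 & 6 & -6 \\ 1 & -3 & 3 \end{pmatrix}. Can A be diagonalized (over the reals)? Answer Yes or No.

Yes

Characteristic polynomial: p(λ) = λ^3 - 5λ^2 + 6λ = λ(λ - 3)(λ - 2).
All 3 eigenvalues are distinct, so A is diagonalizable.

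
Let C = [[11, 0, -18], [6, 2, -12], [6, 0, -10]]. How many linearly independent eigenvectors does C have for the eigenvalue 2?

2

C − 2I = [[9, 0, -18], [6, 0, -12], [6, 0, -12]].
This matrix has rank 1, so its null space has dimension 3 − 1 = 2.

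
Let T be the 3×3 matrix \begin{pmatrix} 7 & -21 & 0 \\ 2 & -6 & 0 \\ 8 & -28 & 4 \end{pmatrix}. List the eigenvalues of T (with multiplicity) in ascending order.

Characteristic polynomial: p(r) = r^3 - 5r^2 + 4r = r(r - 4)(r - 1).
Roots (with multiplicity): 0, 1, 4.

0, 1, 4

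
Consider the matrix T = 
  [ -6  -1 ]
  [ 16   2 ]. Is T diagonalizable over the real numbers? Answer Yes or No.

Characteristic polynomial: p(s) = s^2 + 4s + 4 = (s + 2)^2.
s = -2 has algebraic multiplicity 2; rank(T + 2I) = 1, so geometric multiplicity = 1.
Geometric multiplicity < algebraic multiplicity, so T is not diagonalizable.

No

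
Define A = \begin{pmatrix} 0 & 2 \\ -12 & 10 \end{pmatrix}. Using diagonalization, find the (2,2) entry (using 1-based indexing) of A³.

520

Characteristic polynomial: t^2 - 10t + 24 = (t - 6)(t - 4), so the eigenvalues are 4, 6.
t=4: eigenvector (-1, -2).
t=6: eigenvector (1, 3).
P = [[-1, 1], [-2, 3]], D = diag(4, 6), P⁻¹ = [[-3, 1], [-2, 1]].
A³ = P·diag(64, 216)·P⁻¹ = [[-240, 152], [-912, 520]].
The requested entry is 520.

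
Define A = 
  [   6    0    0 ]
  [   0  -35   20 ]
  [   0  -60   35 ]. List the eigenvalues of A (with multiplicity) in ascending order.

-5, 5, 6

Characteristic polynomial: p(s) = s^3 - 6s^2 - 25s + 150 = (s - 6)(s - 5)(s + 5).
Roots (with multiplicity): -5, 5, 6.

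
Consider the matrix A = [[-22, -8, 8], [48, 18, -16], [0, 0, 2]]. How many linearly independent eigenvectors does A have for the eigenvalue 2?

2

A − 2I = [[-24, -8, 8], [48, 16, -16], [0, 0, 0]].
This matrix has rank 1, so its null space has dimension 3 − 1 = 2.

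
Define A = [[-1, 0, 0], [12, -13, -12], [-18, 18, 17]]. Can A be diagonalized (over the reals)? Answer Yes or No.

Yes

Characteristic polynomial: p(r) = r^3 - 3r^2 - 9r - 5 = (r - 5)(r + 1)^2.
r = -1 has algebraic multiplicity 2; rank(A + 1I) = 1, so geometric multiplicity = 2.
Every eigenvalue has geometric = algebraic multiplicity, so A is diagonalizable.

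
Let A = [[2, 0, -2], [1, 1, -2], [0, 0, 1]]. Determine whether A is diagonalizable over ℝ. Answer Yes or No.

Characteristic polynomial: p(r) = r^3 - 4r^2 + 5r - 2 = (r - 2)(r - 1)^2.
r = 1 has algebraic multiplicity 2; rank(A − 1I) = 1, so geometric multiplicity = 2.
Every eigenvalue has geometric = algebraic multiplicity, so A is diagonalizable.

Yes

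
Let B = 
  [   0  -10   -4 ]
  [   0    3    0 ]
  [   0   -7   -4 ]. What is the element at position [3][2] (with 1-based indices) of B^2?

7

Characteristic polynomial: λ^3 + λ^2 - 12λ = λ(λ - 3)(λ + 4), so the eigenvalues are -4, 0, 3.
λ=0: eigenvector (1, 0, 0).
λ=3: eigenvector (-2, 1, -1).
λ=-4: eigenvector (1, 0, 1).
P = [[1, -2, 1], [0, 1, 0], [0, -1, 1]], D = diag(0, 3, -4), P⁻¹ = [[1, 1, -1], [0, 1, 0], [0, 1, 1]].
B² = P·diag(0, 9, 16)·P⁻¹ = [[0, -2, 16], [0, 9, 0], [0, 7, 16]].
The requested entry is 7.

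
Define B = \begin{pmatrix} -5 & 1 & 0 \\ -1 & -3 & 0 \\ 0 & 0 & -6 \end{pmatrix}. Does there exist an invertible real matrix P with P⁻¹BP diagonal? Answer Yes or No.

No

Characteristic polynomial: p(λ) = λ^3 + 14λ^2 + 64λ + 96 = (λ + 4)^2(λ + 6).
λ = -4 has algebraic multiplicity 2; rank(B + 4I) = 2, so geometric multiplicity = 1.
Geometric multiplicity < algebraic multiplicity, so B is not diagonalizable.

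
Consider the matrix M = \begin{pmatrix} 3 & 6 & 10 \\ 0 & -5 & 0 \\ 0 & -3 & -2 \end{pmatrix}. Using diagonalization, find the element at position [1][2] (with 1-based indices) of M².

-42

Characteristic polynomial: μ^3 + 4μ^2 - 11μ - 30 = (μ - 3)(μ + 2)(μ + 5), so the eigenvalues are -5, -2, 3.
μ=3: eigenvector (1, 0, 0).
μ=-5: eigenvector (-2, 1, 1).
μ=-2: eigenvector (-2, 0, 1).
P = [[1, -2, -2], [0, 1, 0], [0, 1, 1]], D = diag(3, -5, -2), P⁻¹ = [[1, 0, 2], [0, 1, 0], [0, -1, 1]].
M² = P·diag(9, 25, 4)·P⁻¹ = [[9, -42, 10], [0, 25, 0], [0, 21, 4]].
The requested entry is -42.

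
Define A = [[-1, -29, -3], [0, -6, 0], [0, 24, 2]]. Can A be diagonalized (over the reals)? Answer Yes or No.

Yes

Characteristic polynomial: p(s) = s^3 + 5s^2 - 8s - 12 = (s - 2)(s + 1)(s + 6).
All 3 eigenvalues are distinct, so A is diagonalizable.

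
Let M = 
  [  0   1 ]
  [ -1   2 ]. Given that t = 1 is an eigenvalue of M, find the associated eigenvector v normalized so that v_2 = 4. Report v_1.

4

M − 1I = [[-1, 1], [-1, 1]].
Solving (M − 1I)v = 0 gives the eigenspace spanned by (4, 4).
With v_2 = 4, v = (4, 4), so v_1 = 4.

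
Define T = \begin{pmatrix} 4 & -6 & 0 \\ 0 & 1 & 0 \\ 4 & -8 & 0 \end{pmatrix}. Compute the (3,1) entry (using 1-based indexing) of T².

16

Characteristic polynomial: s^3 - 5s^2 + 4s = s(s - 4)(s - 1), so the eigenvalues are 0, 1, 4.
s=4: eigenvector (1, 0, 1).
s=1: eigenvector (2, 1, 0).
s=0: eigenvector (0, 0, 1).
P = [[1, 2, 0], [0, 1, 0], [1, 0, 1]], D = diag(4, 1, 0), P⁻¹ = [[1, -2, 0], [0, 1, 0], [-1, 2, 1]].
T² = P·diag(16, 1, 0)·P⁻¹ = [[16, -30, 0], [0, 1, 0], [16, -32, 0]].
The requested entry is 16.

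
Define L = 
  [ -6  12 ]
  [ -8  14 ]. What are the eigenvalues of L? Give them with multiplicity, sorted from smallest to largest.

Characteristic polynomial: p(μ) = μ^2 - 8μ + 12 = (μ - 6)(μ - 2).
Roots (with multiplicity): 2, 6.

2, 6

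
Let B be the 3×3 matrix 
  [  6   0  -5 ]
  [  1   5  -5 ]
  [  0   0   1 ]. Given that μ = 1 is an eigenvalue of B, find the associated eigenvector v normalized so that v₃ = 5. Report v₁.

B − 1I = [[5, 0, -5], [1, 4, -5], [0, 0, 0]].
Solving (B − 1I)v = 0 gives the eigenspace spanned by (5, 5, 5).
With v₃ = 5, v = (5, 5, 5), so v₁ = 5.

5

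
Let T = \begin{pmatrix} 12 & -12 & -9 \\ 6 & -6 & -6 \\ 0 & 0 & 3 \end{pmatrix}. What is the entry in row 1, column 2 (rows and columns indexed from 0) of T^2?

Characteristic polynomial: s^3 - 9s^2 + 18s = s(s - 6)(s - 3), so the eigenvalues are 0, 3, 6.
s=0: eigenvector (1, 1, 0).
s=3: eigenvector (1, 0, 1).
s=6: eigenvector (-2, -1, 0).
P = [[1, 1, -2], [1, 0, -1], [0, 1, 0]], D = diag(0, 3, 6), P⁻¹ = [[-1, 2, 1], [0, 0, 1], [-1, 1, 1]].
T² = P·diag(0, 9, 36)·P⁻¹ = [[72, -72, -63], [36, -36, -36], [0, 0, 9]].
The requested entry is -36.

-36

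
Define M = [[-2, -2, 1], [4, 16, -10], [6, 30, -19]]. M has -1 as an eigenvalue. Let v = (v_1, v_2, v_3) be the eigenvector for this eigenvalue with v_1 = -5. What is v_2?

10

M + 1I = [[-1, -2, 1], [4, 17, -10], [6, 30, -18]].
Solving (M + 1I)v = 0 gives the eigenspace spanned by (-5, 10, 15).
With v_1 = -5, v = (-5, 10, 15), so v_2 = 10.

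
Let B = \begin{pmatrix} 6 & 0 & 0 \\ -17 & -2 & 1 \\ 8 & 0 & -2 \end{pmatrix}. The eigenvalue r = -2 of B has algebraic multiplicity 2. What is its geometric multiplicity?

1

B + 2I = [[8, 0, 0], [-17, 0, 1], [8, 0, 0]].
This matrix has rank 2, so its null space has dimension 3 − 2 = 1.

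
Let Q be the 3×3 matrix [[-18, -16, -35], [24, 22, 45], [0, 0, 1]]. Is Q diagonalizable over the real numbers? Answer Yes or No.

Yes

Characteristic polynomial: p(t) = t^3 - 5t^2 - 8t + 12 = (t - 6)(t - 1)(t + 2).
All 3 eigenvalues are distinct, so Q is diagonalizable.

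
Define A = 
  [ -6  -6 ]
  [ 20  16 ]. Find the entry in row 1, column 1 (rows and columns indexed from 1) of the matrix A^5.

Characteristic polynomial: μ^2 - 10μ + 24 = (μ - 6)(μ - 4), so the eigenvalues are 4, 6.
μ=4: eigenvector (3, -5).
μ=6: eigenvector (1, -2).
P = [[3, 1], [-5, -2]], D = diag(4, 6), P⁻¹ = [[2, 1], [-5, -3]].
A⁵ = P·diag(1024, 7776)·P⁻¹ = [[-32736, -20256], [67520, 41536]].
The requested entry is -32736.

-32736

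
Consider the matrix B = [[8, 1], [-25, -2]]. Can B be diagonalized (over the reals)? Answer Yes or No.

No

Characteristic polynomial: p(r) = r^2 - 6r + 9 = (r - 3)^2.
r = 3 has algebraic multiplicity 2; rank(B − 3I) = 1, so geometric multiplicity = 1.
Geometric multiplicity < algebraic multiplicity, so B is not diagonalizable.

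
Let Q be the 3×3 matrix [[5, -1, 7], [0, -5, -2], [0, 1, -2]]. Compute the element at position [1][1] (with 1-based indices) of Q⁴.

Characteristic polynomial: λ^3 + 2λ^2 - 23λ - 60 = (λ - 5)(λ + 3)(λ + 4), so the eigenvalues are -4, -3, 5.
λ=-3: eigenvector (-1, -1, 1).
λ=-4: eigenvector (1, 2, -1).
λ=5: eigenvector (1, 0, 0).
P = [[-1, 1, 1], [-1, 2, 0], [1, -1, 0]], D = diag(-3, -4, 5), P⁻¹ = [[0, 1, 2], [0, 1, 1], [1, 0, 1]].
Q⁴ = P·diag(81, 256, 625)·P⁻¹ = [[625, 175, 719], [0, 431, 350], [0, -175, -94]].
The requested entry is 625.

625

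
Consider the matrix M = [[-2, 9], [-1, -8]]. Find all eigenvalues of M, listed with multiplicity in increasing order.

Characteristic polynomial: p(r) = r^2 + 10r + 25 = (r + 5)^2.
Roots (with multiplicity): -5, -5.

-5, -5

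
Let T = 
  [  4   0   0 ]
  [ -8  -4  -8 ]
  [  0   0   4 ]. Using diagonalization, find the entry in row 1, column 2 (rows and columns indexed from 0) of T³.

-128

Characteristic polynomial: s^3 - 4s^2 - 16s + 64 = (s - 4)^2(s + 4), so the eigenvalues are -4, 4, 4.
s=4: eigenvector (1, -1, 0).
s=-4: eigenvector (0, 1, 0).
s=4: eigenvector (-1, 0, 1).
P = [[1, 0, -1], [-1, 1, 0], [0, 0, 1]], D = diag(4, -4, 4), P⁻¹ = [[1, 0, 1], [1, 1, 1], [0, 0, 1]].
T³ = P·diag(64, -64, 64)·P⁻¹ = [[64, 0, 0], [-128, -64, -128], [0, 0, 64]].
The requested entry is -128.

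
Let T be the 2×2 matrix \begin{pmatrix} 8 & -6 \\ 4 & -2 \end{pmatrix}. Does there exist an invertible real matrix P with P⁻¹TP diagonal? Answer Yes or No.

Characteristic polynomial: p(μ) = μ^2 - 6μ + 8 = (μ - 4)(μ - 2).
All 2 eigenvalues are distinct, so T is diagonalizable.

Yes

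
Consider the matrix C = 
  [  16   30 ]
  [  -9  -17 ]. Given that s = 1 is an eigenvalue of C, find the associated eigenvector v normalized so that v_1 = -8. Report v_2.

C − 1I = [[15, 30], [-9, -18]].
Solving (C − 1I)v = 0 gives the eigenspace spanned by (-8, 4).
With v_1 = -8, v = (-8, 4), so v_2 = 4.

4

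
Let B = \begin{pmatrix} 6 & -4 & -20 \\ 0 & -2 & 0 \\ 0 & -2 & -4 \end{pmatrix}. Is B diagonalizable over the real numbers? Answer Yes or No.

Yes

Characteristic polynomial: p(μ) = μ^3 - 28μ - 48 = (μ - 6)(μ + 2)(μ + 4).
All 3 eigenvalues are distinct, so B is diagonalizable.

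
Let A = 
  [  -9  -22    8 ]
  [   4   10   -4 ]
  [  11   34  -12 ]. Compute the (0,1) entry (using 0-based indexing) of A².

Characteristic polynomial: t^3 + 11t^2 + 34t + 24 = (t + 1)(t + 4)(t + 6), so the eigenvalues are -6, -4, -1.
t=-4: eigenvector (4, -2, -3).
t=-6: eigenvector (-2, 1, 2).
t=-1: eigenvector (1, 0, 1).
P = [[4, -2, 1], [-2, 1, 0], [-3, 2, 1]], D = diag(-4, -6, -1), P⁻¹ = [[-1, -4, 1], [-2, -7, 2], [1, 2, 0]].
A² = P·diag(16, 36, 1)·P⁻¹ = [[81, 250, -80], [-40, -124, 40], [-95, -310, 96]].
The requested entry is 250.

250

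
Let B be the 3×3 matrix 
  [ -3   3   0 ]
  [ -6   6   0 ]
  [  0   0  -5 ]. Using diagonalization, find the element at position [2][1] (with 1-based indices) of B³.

-54

Characteristic polynomial: μ^3 + 2μ^2 - 15μ = μ(μ - 3)(μ + 5), so the eigenvalues are -5, 0, 3.
μ=3: eigenvector (-1, -2, 0).
μ=0: eigenvector (1, 1, 0).
μ=-5: eigenvector (0, 0, 1).
P = [[-1, 1, 0], [-2, 1, 0], [0, 0, 1]], D = diag(3, 0, -5), P⁻¹ = [[1, -1, 0], [2, -1, 0], [0, 0, 1]].
B³ = P·diag(27, 0, -125)·P⁻¹ = [[-27, 27, 0], [-54, 54, 0], [0, 0, -125]].
The requested entry is -54.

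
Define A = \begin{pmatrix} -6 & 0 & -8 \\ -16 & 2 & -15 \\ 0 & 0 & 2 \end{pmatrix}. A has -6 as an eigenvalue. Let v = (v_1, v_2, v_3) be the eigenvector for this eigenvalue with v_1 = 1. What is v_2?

A + 6I = [[0, 0, -8], [-16, 8, -15], [0, 0, 8]].
Solving (A + 6I)v = 0 gives the eigenspace spanned by (1, 2, 0).
With v_1 = 1, v = (1, 2, 0), so v_2 = 2.

2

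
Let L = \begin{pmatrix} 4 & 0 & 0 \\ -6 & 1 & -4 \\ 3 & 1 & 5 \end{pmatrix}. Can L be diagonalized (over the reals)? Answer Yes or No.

Characteristic polynomial: p(μ) = μ^3 - 10μ^2 + 33μ - 36 = (μ - 4)(μ - 3)^2.
μ = 3 has algebraic multiplicity 2; rank(L − 3I) = 2, so geometric multiplicity = 1.
Geometric multiplicity < algebraic multiplicity, so L is not diagonalizable.

No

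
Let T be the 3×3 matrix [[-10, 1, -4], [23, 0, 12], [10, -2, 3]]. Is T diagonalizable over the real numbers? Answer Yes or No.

Characteristic polynomial: p(λ) = λ^3 + 7λ^2 + 11λ + 5 = (λ + 1)^2(λ + 5).
λ = -1 has algebraic multiplicity 2; rank(T + 1I) = 2, so geometric multiplicity = 1.
Geometric multiplicity < algebraic multiplicity, so T is not diagonalizable.

No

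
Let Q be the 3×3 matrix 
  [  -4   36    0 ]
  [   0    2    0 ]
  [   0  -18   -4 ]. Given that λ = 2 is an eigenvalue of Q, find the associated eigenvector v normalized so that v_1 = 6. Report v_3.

-3

Q − 2I = [[-6, 36, 0], [0, 0, 0], [0, -18, -6]].
Solving (Q − 2I)v = 0 gives the eigenspace spanned by (6, 1, -3).
With v_1 = 6, v = (6, 1, -3), so v_3 = -3.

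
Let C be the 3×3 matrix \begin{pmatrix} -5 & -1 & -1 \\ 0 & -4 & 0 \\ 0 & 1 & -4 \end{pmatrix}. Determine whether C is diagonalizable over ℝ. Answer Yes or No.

No

Characteristic polynomial: p(μ) = μ^3 + 13μ^2 + 56μ + 80 = (μ + 4)^2(μ + 5).
μ = -4 has algebraic multiplicity 2; rank(C + 4I) = 2, so geometric multiplicity = 1.
Geometric multiplicity < algebraic multiplicity, so C is not diagonalizable.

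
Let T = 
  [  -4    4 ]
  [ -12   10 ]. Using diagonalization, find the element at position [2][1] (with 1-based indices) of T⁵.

-5952

Characteristic polynomial: λ^2 - 6λ + 8 = (λ - 4)(λ - 2), so the eigenvalues are 2, 4.
λ=4: eigenvector (1, 2).
λ=2: eigenvector (-2, -3).
P = [[1, -2], [2, -3]], D = diag(4, 2), P⁻¹ = [[-3, 2], [-2, 1]].
T⁵ = P·diag(1024, 32)·P⁻¹ = [[-2944, 1984], [-5952, 4000]].
The requested entry is -5952.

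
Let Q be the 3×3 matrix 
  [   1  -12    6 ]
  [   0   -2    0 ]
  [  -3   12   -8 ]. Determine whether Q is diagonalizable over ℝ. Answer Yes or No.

Characteristic polynomial: p(t) = t^3 + 9t^2 + 24t + 20 = (t + 2)^2(t + 5).
t = -2 has algebraic multiplicity 2; rank(Q + 2I) = 1, so geometric multiplicity = 2.
Every eigenvalue has geometric = algebraic multiplicity, so Q is diagonalizable.

Yes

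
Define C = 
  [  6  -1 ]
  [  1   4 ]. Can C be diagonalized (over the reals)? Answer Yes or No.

No

Characteristic polynomial: p(λ) = λ^2 - 10λ + 25 = (λ - 5)^2.
λ = 5 has algebraic multiplicity 2; rank(C − 5I) = 1, so geometric multiplicity = 1.
Geometric multiplicity < algebraic multiplicity, so C is not diagonalizable.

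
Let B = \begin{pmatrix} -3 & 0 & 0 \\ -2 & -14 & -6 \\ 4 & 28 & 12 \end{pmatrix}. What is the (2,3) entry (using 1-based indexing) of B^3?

Characteristic polynomial: λ^3 + 5λ^2 + 6λ = λ(λ + 2)(λ + 3), so the eigenvalues are -3, -2, 0.
λ=-3: eigenvector (1, 2, -4).
λ=-2: eigenvector (0, 1, -2).
λ=0: eigenvector (0, -3, 7).
P = [[1, 0, 0], [2, 1, -3], [-4, -2, 7]], D = diag(-3, -2, 0), P⁻¹ = [[1, 0, 0], [-2, 7, 3], [0, 2, 1]].
B³ = P·diag(-27, -8, 0)·P⁻¹ = [[-27, 0, 0], [-38, -56, -24], [76, 112, 48]].
The requested entry is -24.

-24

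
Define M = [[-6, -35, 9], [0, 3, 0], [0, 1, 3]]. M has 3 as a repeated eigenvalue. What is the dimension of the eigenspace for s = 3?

1

M − 3I = [[-9, -35, 9], [0, 0, 0], [0, 1, 0]].
This matrix has rank 2, so its null space has dimension 3 − 2 = 1.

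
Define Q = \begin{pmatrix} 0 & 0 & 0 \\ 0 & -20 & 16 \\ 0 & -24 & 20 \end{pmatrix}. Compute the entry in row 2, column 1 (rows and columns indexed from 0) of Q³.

Characteristic polynomial: λ^3 - 16λ = λ(λ - 4)(λ + 4), so the eigenvalues are -4, 0, 4.
λ=0: eigenvector (1, 0, 0).
λ=4: eigenvector (0, 2, 3).
λ=-4: eigenvector (0, 1, 1).
P = [[1, 0, 0], [0, 2, 1], [0, 3, 1]], D = diag(0, 4, -4), P⁻¹ = [[1, 0, 0], [0, -1, 1], [0, 3, -2]].
Q³ = P·diag(0, 64, -64)·P⁻¹ = [[0, 0, 0], [0, -320, 256], [0, -384, 320]].
The requested entry is -384.

-384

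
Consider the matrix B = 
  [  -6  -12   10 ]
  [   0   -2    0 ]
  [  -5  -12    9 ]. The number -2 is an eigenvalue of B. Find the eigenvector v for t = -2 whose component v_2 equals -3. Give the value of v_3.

B + 2I = [[-4, -12, 10], [0, 0, 0], [-5, -12, 11]].
Solving (B + 2I)v = 0 gives the eigenspace spanned by (-6, -3, -6).
With v_2 = -3, v = (-6, -3, -6), so v_3 = -6.

-6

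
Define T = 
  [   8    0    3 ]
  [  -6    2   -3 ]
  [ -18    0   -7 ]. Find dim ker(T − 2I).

T − 2I = [[6, 0, 3], [-6, 0, -3], [-18, 0, -9]].
This matrix has rank 1, so its null space has dimension 3 − 1 = 2.

2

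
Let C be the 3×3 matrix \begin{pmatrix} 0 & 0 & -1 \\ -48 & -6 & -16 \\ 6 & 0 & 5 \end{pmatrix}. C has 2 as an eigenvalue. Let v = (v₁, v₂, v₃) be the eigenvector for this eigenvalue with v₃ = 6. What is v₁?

C − 2I = [[-2, 0, -1], [-48, -8, -16], [6, 0, 3]].
Solving (C − 2I)v = 0 gives the eigenspace spanned by (-3, 6, 6).
With v₃ = 6, v = (-3, 6, 6), so v₁ = -3.

-3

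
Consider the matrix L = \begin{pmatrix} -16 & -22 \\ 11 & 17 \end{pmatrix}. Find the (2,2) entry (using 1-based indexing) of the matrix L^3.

Characteristic polynomial: μ^2 - μ - 30 = (μ - 6)(μ + 5), so the eigenvalues are -5, 6.
μ=6: eigenvector (1, -1).
μ=-5: eigenvector (2, -1).
P = [[1, 2], [-1, -1]], D = diag(6, -5), P⁻¹ = [[-1, -2], [1, 1]].
L³ = P·diag(216, -125)·P⁻¹ = [[-466, -682], [341, 557]].
The requested entry is 557.

557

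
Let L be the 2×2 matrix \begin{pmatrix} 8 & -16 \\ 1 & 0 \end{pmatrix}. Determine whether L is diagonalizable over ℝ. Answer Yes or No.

No

Characteristic polynomial: p(μ) = μ^2 - 8μ + 16 = (μ - 4)^2.
μ = 4 has algebraic multiplicity 2; rank(L − 4I) = 1, so geometric multiplicity = 1.
Geometric multiplicity < algebraic multiplicity, so L is not diagonalizable.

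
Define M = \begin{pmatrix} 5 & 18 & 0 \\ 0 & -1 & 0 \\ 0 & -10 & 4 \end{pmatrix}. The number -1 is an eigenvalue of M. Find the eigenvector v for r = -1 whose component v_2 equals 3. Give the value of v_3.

6

M + 1I = [[6, 18, 0], [0, 0, 0], [0, -10, 5]].
Solving (M + 1I)v = 0 gives the eigenspace spanned by (-9, 3, 6).
With v_2 = 3, v = (-9, 3, 6), so v_3 = 6.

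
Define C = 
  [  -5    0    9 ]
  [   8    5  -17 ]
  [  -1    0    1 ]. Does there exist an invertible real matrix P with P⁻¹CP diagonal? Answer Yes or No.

Characteristic polynomial: p(t) = t^3 - t^2 - 16t - 20 = (t - 5)(t + 2)^2.
t = -2 has algebraic multiplicity 2; rank(C + 2I) = 2, so geometric multiplicity = 1.
Geometric multiplicity < algebraic multiplicity, so C is not diagonalizable.

No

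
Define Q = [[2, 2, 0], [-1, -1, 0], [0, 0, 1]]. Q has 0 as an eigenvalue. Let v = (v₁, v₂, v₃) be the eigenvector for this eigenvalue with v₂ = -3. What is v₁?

3

Q = [[2, 2, 0], [-1, -1, 0], [0, 0, 1]].
Solving (Q)v = 0 gives the eigenspace spanned by (3, -3, 0).
With v₂ = -3, v = (3, -3, 0), so v₁ = 3.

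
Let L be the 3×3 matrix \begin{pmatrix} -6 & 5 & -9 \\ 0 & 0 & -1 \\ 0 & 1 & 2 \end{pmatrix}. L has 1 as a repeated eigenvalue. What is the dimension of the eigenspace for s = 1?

L − 1I = [[-7, 5, -9], [0, -1, -1], [0, 1, 1]].
This matrix has rank 2, so its null space has dimension 3 − 2 = 1.

1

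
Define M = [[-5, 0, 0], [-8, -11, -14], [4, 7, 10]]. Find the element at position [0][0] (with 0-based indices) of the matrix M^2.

25

Characteristic polynomial: μ^3 + 6μ^2 - 7μ - 60 = (μ - 3)(μ + 4)(μ + 5), so the eigenvalues are -5, -4, 3.
μ=-5: eigenvector (1, 8, -4).
μ=-4: eigenvector (0, 2, -1).
μ=3: eigenvector (0, -1, 1).
P = [[1, 0, 0], [8, 2, -1], [-4, -1, 1]], D = diag(-5, -4, 3), P⁻¹ = [[1, 0, 0], [-4, 1, 1], [0, 1, 2]].
M² = P·diag(25, 16, 9)·P⁻¹ = [[25, 0, 0], [72, 23, 14], [-36, -7, 2]].
The requested entry is 25.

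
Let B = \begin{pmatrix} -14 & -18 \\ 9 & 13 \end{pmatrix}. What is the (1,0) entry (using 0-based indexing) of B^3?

Characteristic polynomial: λ^2 + λ - 20 = (λ - 4)(λ + 5), so the eigenvalues are -5, 4.
λ=4: eigenvector (-1, 1).
λ=-5: eigenvector (-2, 1).
P = [[-1, -2], [1, 1]], D = diag(4, -5), P⁻¹ = [[1, 2], [-1, -1]].
B³ = P·diag(64, -125)·P⁻¹ = [[-314, -378], [189, 253]].
The requested entry is 189.

189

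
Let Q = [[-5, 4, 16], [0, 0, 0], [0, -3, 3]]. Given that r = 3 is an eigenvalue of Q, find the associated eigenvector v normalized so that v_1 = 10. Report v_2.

Q − 3I = [[-8, 4, 16], [0, -3, 0], [0, -3, 0]].
Solving (Q − 3I)v = 0 gives the eigenspace spanned by (10, 0, 5).
With v_1 = 10, v = (10, 0, 5), so v_2 = 0.

0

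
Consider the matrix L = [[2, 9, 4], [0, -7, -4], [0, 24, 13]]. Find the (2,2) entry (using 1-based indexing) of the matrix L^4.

-1247

Characteristic polynomial: t^3 - 8t^2 + 17t - 10 = (t - 5)(t - 2)(t - 1), so the eigenvalues are 1, 2, 5.
t=2: eigenvector (1, 0, 0).
t=1: eigenvector (-1, 1, -2).
t=5: eigenvector (1, -1, 3).
P = [[1, -1, 1], [0, 1, -1], [0, -2, 3]], D = diag(2, 1, 5), P⁻¹ = [[1, 1, 0], [0, 3, 1], [0, 2, 1]].
L⁴ = P·diag(16, 1, 625)·P⁻¹ = [[16, 1263, 624], [0, -1247, -624], [0, 3744, 1873]].
The requested entry is -1247.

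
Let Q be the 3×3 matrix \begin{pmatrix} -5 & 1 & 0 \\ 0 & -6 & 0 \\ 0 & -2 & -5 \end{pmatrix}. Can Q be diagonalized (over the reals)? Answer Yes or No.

Yes

Characteristic polynomial: p(μ) = μ^3 + 16μ^2 + 85μ + 150 = (μ + 5)^2(μ + 6).
μ = -5 has algebraic multiplicity 2; rank(Q + 5I) = 1, so geometric multiplicity = 2.
Every eigenvalue has geometric = algebraic multiplicity, so Q is diagonalizable.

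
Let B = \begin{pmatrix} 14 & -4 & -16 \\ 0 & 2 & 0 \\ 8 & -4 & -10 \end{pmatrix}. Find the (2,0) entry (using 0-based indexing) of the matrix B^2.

32

Characteristic polynomial: t^3 - 6t^2 - 4t + 24 = (t - 6)(t - 2)(t + 2), so the eigenvalues are -2, 2, 6.
t=6: eigenvector (2, 0, 1).
t=2: eigenvector (-1, 1, -1).
t=-2: eigenvector (1, 0, 1).
P = [[2, -1, 1], [0, 1, 0], [1, -1, 1]], D = diag(6, 2, -2), P⁻¹ = [[1, 0, -1], [0, 1, 0], [-1, 1, 2]].
B² = P·diag(36, 4, 4)·P⁻¹ = [[68, 0, -64], [0, 4, 0], [32, 0, -28]].
The requested entry is 32.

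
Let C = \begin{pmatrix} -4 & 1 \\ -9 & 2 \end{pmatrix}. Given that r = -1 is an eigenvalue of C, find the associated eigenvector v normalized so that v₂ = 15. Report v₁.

C + 1I = [[-3, 1], [-9, 3]].
Solving (C + 1I)v = 0 gives the eigenspace spanned by (5, 15).
With v₂ = 15, v = (5, 15), so v₁ = 5.

5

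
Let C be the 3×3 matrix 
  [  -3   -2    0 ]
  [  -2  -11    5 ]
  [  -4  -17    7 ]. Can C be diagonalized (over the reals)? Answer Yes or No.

No

Characteristic polynomial: p(r) = r^3 + 7r^2 + 16r + 12 = (r + 2)^2(r + 3).
r = -2 has algebraic multiplicity 2; rank(C + 2I) = 2, so geometric multiplicity = 1.
Geometric multiplicity < algebraic multiplicity, so C is not diagonalizable.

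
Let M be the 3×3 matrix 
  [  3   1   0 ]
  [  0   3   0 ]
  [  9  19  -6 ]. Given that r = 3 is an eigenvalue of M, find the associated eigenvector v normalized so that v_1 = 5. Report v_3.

5

M − 3I = [[0, 1, 0], [0, 0, 0], [9, 19, -9]].
Solving (M − 3I)v = 0 gives the eigenspace spanned by (5, 0, 5).
With v_1 = 5, v = (5, 0, 5), so v_3 = 5.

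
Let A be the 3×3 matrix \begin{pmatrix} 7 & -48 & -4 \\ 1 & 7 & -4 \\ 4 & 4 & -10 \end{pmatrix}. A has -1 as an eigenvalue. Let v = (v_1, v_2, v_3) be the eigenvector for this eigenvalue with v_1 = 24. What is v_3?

12

A + 1I = [[8, -48, -4], [1, 8, -4], [4, 4, -9]].
Solving (A + 1I)v = 0 gives the eigenspace spanned by (24, 3, 12).
With v_1 = 24, v = (24, 3, 12), so v_3 = 12.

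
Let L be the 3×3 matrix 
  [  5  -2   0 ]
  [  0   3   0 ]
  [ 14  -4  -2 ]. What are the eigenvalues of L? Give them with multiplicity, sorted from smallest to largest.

Characteristic polynomial: p(s) = s^3 - 6s^2 - s + 30 = (s - 5)(s - 3)(s + 2).
Roots (with multiplicity): -2, 3, 5.

-2, 3, 5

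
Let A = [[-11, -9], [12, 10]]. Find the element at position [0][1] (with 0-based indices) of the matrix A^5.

Characteristic polynomial: r^2 + r - 2 = (r - 1)(r + 2), so the eigenvalues are -2, 1.
r=-2: eigenvector (1, -1).
r=1: eigenvector (-3, 4).
P = [[1, -3], [-1, 4]], D = diag(-2, 1), P⁻¹ = [[4, 3], [1, 1]].
A⁵ = P·diag(-32, 1)·P⁻¹ = [[-131, -99], [132, 100]].
The requested entry is -99.

-99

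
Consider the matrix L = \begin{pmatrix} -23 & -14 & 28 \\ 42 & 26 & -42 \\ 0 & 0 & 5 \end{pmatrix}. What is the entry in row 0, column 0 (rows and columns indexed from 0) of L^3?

-407

Characteristic polynomial: λ^3 - 8λ^2 + 5λ + 50 = (λ - 5)^2(λ + 2), so the eigenvalues are -2, 5, 5.
λ=5: eigenvector (1, -2, 0).
λ=-2: eigenvector (2, -3, 0).
λ=5: eigenvector (0, 2, 1).
P = [[1, 2, 0], [-2, -3, 2], [0, 0, 1]], D = diag(5, -2, 5), P⁻¹ = [[-3, -2, 4], [2, 1, -2], [0, 0, 1]].
L³ = P·diag(125, -8, 125)·P⁻¹ = [[-407, -266, 532], [798, 524, -798], [0, 0, 125]].
The requested entry is -407.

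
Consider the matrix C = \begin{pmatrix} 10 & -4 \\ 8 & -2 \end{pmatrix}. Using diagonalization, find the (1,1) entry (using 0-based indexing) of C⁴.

Characteristic polynomial: s^2 - 8s + 12 = (s - 6)(s - 2), so the eigenvalues are 2, 6.
s=6: eigenvector (1, 1).
s=2: eigenvector (-1, -2).
P = [[1, -1], [1, -2]], D = diag(6, 2), P⁻¹ = [[2, -1], [1, -1]].
C⁴ = P·diag(1296, 16)·P⁻¹ = [[2576, -1280], [2560, -1264]].
The requested entry is -1264.

-1264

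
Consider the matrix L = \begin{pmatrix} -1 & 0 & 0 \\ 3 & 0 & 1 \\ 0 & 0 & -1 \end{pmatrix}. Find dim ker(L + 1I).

L + 1I = [[0, 0, 0], [3, 1, 1], [0, 0, 0]].
This matrix has rank 1, so its null space has dimension 3 − 1 = 2.

2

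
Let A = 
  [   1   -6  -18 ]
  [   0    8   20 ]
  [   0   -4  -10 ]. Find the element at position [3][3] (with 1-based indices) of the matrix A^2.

Characteristic polynomial: λ^3 + λ^2 - 2λ = λ(λ - 1)(λ + 2), so the eigenvalues are -2, 0, 1.
λ=1: eigenvector (1, 0, 0).
λ=0: eigenvector (-6, 5, -2).
λ=-2: eigenvector (2, -2, 1).
P = [[1, -6, 2], [0, 5, -2], [0, -2, 1]], D = diag(1, 0, -2), P⁻¹ = [[1, 2, 2], [0, 1, 2], [0, 2, 5]].
A² = P·diag(1, 0, 4)·P⁻¹ = [[1, 18, 42], [0, -16, -40], [0, 8, 20]].
The requested entry is 20.

20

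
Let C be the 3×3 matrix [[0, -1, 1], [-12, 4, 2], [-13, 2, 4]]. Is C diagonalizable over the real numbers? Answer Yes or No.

Characteristic polynomial: p(r) = r^3 - 8r^2 + 13r - 6 = (r - 6)(r - 1)^2.
r = 1 has algebraic multiplicity 2; rank(C − 1I) = 2, so geometric multiplicity = 1.
Geometric multiplicity < algebraic multiplicity, so C is not diagonalizable.

No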